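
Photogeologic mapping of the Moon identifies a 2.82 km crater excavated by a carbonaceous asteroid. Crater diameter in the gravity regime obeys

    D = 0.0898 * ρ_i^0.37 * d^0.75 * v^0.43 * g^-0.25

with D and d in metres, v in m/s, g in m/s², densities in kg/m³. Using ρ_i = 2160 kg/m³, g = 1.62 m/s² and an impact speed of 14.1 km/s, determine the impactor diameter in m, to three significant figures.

d ≈ 110 m

Rearranging for d: d = [D / (0.0898 · 2160^0.37 · 14100^0.43 · 1.62^-0.25)]^(1/0.75).
D = 2820 m.
2160^0.37 = 17.13
14100^0.43 = 60.84
1.62^-0.25 = 0.8864
Denominator = 0.0898 × 17.13 × 60.84 × 0.8864 = 82.96
D / 82.96 = 2820 / 82.96 = 33.99
d = 33.99^(1/0.75) = 33.99^1.3333 = 110.1 m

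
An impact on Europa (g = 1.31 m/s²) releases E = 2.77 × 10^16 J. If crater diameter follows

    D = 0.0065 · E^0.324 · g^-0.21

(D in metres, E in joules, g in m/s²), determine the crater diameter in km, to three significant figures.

E^0.324 = (2.77 × 10^16)^0.324 = 2.125 × 10^5
g^-0.21 = 1.31^-0.21 = 0.9449
D = 0.0065 × 2.125 × 10^5 × 0.9449 = 1305 m
   = 1.305 km

D ≈ 1.31 km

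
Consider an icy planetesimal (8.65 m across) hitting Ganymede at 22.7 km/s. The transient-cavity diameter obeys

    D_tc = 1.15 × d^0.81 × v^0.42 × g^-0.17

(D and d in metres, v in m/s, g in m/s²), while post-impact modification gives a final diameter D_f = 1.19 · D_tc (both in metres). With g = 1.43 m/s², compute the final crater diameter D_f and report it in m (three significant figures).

v = 22700 m/s.
d^0.81 = 8.65^0.81 = 5.741
v^0.42 = 22700^0.42 = 67.54
g^-0.17 = 1.43^-0.17 = 0.9410
D_tc = 1.15 × 5.741 × 67.54 × 0.9410 = 419.6 m
D_f = 1.19 × 419.6 = 499.3 m

D_f ≈ 499 m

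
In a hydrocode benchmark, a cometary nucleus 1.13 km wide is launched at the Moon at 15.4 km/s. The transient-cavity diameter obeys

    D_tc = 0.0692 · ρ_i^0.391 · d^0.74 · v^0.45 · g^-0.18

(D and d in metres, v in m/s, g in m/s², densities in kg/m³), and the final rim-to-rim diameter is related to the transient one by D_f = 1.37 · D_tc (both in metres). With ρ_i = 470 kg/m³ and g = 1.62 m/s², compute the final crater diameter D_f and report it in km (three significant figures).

In SI: d = 1130 m, v = 15400 m/s.
ρ_i^0.391 = 470^0.391 = 11.09
d^0.74 = 1130^0.74 = 181.7
v^0.45 = 15400^0.45 = 76.63
g^-0.18 = 1.62^-0.18 = 0.9168
D_tc = 0.0692 × 11.09 × 181.7 × 76.63 × 0.9168 = 9796 m
D_f = 1.37 × 9796 = 13421 m
     = 13.42 km

D_f ≈ 13.4 km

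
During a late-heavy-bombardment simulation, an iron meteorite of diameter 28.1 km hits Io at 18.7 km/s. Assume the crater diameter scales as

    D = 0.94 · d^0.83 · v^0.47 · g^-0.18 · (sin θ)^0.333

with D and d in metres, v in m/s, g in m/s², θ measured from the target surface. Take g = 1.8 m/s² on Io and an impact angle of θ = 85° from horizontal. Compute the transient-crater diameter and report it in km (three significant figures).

In SI units: d = 28100 m, v = 18700 m/s.
d^0.83 = 28100^0.83 = 4925
v^0.47 = 18700^0.47 = 101.8
g^-0.18 = 1.8^-0.18 = 0.8996
(sin 85°)^0.333 = 0.9962^0.333 = 0.9987
D = 0.94 × 4925 × 101.8 × 0.8996 × 0.9987 = 4.234 × 10^5 m
   = 423.4 km

D ≈ 423 km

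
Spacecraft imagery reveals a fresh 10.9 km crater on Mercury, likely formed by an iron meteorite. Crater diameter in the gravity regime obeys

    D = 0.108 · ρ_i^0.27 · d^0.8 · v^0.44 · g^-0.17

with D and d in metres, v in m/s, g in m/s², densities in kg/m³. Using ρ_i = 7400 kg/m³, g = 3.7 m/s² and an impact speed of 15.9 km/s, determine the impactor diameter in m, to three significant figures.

d ≈ 574 m

Rearranging for d: d = [D / (0.108 · 7400^0.27 · 15900^0.44 · 3.7^-0.17)]^(1/0.8).
D = 10900 m.
7400^0.27 = 11.08
15900^0.44 = 70.57
3.7^-0.17 = 0.8006
Denominator = 0.108 × 11.08 × 70.57 × 0.8006 = 67.61
D / 67.61 = 10900 / 67.61 = 161.2
d = 161.2^(1/0.8) = 161.2^1.25 = 574.4 m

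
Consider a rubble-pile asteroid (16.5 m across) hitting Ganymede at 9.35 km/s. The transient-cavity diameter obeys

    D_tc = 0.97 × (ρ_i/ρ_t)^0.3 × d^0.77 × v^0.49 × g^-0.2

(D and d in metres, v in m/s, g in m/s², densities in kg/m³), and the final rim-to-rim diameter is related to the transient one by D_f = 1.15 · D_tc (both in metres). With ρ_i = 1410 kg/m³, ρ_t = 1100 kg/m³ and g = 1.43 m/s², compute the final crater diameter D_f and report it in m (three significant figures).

v = 9350 m/s.
(ρ_i/ρ_t)^0.3 = (1410/1100)^0.3 = 1.077
d^0.77 = 16.5^0.77 = 8.659
v^0.49 = 9350^0.49 = 88.25
g^-0.2 = 1.43^-0.2 = 0.9310
D_tc = 0.97 × 1.077 × 8.659 × 88.25 × 0.9310 = 743.2 m
D_f = 1.15 × 743.2 = 854.7 m

D_f ≈ 855 m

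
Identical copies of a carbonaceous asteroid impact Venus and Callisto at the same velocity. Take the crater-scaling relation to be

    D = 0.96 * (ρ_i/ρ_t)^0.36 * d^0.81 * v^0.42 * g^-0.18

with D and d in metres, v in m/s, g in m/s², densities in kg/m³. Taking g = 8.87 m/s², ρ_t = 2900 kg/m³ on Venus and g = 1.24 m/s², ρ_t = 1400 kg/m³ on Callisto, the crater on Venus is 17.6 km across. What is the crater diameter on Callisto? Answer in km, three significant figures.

D ≈ 32.6 km

The impactor-only factors (d, v, ρ_i) cancel in the ratio, leaving D_Callisto/D_Venus = (g_Callisto/g_Venus)^-0.18 · (ρ_t,Venus/ρ_t,Callisto)^0.36.
(1.24/8.87)^-0.18 = 0.1398^-0.18 = 1.425
(2900/1400)^0.36 = 2.071^0.36 = 1.300
Ratio = 1.425 × 1.300 = 1.853
D_Callisto = 1.853 × 17.6 km = 32.6 km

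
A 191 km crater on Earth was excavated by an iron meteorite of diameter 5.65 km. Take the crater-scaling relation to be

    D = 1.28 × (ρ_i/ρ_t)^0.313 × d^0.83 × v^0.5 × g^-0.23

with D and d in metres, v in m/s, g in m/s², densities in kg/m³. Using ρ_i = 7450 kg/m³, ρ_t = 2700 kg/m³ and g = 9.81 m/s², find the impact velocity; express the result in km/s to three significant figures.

Rearranging for v: v = [D / (1.28 · (7450/2700)^0.313 · 5650^0.83 · 9.81^-0.23)]^(1/0.5).
D = 191000 m.
(7450/2700)^0.313 = 1.374
5650^0.83 = 1301
9.81^-0.23 = 0.5914
Denominator = 1.28 × 1.374 × 1301 × 0.5914 = 1353
D / 1353 = 191000 / 1353 = 141.2
v = 141.2^(1/0.5) = 141.2^2 = 19937 m/s

v ≈ 19.9 km/s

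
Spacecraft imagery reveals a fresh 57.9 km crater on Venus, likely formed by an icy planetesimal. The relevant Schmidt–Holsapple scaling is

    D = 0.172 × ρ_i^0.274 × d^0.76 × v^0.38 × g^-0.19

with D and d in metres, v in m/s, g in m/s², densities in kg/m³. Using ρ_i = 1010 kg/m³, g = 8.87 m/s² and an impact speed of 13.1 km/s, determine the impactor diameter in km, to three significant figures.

d ≈ 23.3 km

Rearranging for d: d = [D / (0.172 · 1010^0.274 · 13100^0.38 · 8.87^-0.19)]^(1/0.76).
D = 57900 m.
1010^0.274 = 6.656
13100^0.38 = 36.69
8.87^-0.19 = 0.6605
Denominator = 0.172 × 6.656 × 36.69 × 0.6605 = 27.74
D / 27.74 = 57900 / 27.74 = 2087
d = 2087^(1/0.76) = 2087^1.3158 = 23325 m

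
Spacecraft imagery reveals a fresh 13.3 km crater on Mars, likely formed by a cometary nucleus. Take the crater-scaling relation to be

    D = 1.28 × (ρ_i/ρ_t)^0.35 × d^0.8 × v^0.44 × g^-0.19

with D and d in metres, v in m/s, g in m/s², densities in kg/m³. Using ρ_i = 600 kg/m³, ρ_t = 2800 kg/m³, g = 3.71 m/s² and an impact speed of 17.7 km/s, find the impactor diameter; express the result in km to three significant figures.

d ≈ 1.30 km

Rearranging for d: d = [D / (1.28 · (600/2800)^0.35 · 17700^0.44 · 3.71^-0.19)]^(1/0.8).
D = 13300 m.
(600/2800)^0.35 = 0.5832
17700^0.44 = 73.98
3.71^-0.19 = 0.7795
Denominator = 1.28 × 0.5832 × 73.98 × 0.7795 = 43.05
D / 43.05 = 13300 / 43.05 = 308.9
d = 308.9^(1/0.8) = 308.9^1.25 = 1295 m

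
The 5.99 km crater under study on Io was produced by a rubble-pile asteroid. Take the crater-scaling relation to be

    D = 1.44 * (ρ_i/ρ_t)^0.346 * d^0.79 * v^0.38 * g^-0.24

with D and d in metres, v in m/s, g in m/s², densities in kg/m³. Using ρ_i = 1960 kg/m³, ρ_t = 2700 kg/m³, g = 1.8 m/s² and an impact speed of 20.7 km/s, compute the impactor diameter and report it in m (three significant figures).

d ≈ 440 m

Rearranging for d: d = [D / (1.44 · (1960/2700)^0.346 · 20700^0.38 · 1.8^-0.24)]^(1/0.79).
D = 5990 m.
(1960/2700)^0.346 = 0.8951
20700^0.38 = 43.66
1.8^-0.24 = 0.8684
Denominator = 1.44 × 0.8951 × 43.66 × 0.8684 = 48.87
D / 48.87 = 5990 / 48.87 = 122.6
d = 122.6^(1/0.79) = 122.6^1.2658 = 440.2 m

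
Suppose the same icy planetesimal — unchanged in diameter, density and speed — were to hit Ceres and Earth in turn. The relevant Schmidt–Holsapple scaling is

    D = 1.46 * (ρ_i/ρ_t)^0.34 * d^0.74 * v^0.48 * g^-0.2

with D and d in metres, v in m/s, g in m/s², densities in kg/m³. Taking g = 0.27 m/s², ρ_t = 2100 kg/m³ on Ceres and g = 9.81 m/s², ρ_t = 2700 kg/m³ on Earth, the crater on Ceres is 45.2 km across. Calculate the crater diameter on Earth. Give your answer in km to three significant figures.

D ≈ 20.2 km

The impactor-only factors (d, v, ρ_i) cancel in the ratio, leaving D_Earth/D_Ceres = (g_Earth/g_Ceres)^-0.2 · (ρ_t,Ceres/ρ_t,Earth)^0.34.
(9.81/0.27)^-0.2 = 36.33^-0.2 = 0.4875
(2100/2700)^0.34 = 0.7778^0.34 = 0.9181
Ratio = 0.4875 × 0.9181 = 0.4476
D_Earth = 0.4476 × 45.2 km = 20.2 km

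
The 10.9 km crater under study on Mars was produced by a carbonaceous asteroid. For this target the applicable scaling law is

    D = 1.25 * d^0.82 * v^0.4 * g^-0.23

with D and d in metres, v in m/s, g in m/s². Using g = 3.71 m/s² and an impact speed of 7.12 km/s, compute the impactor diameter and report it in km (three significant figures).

Rearranging for d: d = [D / (1.25 · 7120^0.4 · 3.71^-0.23)]^(1/0.82).
D = 10900 m.
7120^0.4 = 34.75
3.71^-0.23 = 0.7397
Denominator = 1.25 × 34.75 × 0.7397 = 32.13
D / 32.13 = 10900 / 32.13 = 339.2
d = 339.2^(1/0.82) = 339.2^1.2195 = 1219 m

d ≈ 1.22 km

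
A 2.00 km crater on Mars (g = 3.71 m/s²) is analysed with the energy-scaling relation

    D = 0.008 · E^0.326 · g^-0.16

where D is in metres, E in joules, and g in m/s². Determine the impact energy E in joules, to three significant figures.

E ≈ 6.88 × 10^16 J

Rearranging: E = [D / (0.008 · g^-0.16)]^(1/0.326).
D = 2000 m.
g^-0.16 = 3.71^-0.16 = 0.8108
D / (0.008 × 0.8108) = 2000 / (6.486 × 10^-3) = 3.084 × 10^5
E = (3.084 × 10^5)^3.0675 = 6.884 × 10^16 J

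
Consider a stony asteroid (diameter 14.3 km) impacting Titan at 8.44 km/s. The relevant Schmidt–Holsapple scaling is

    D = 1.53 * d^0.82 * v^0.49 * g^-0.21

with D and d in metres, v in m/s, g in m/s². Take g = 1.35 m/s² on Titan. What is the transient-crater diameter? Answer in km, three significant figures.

D ≈ 308 km

In SI units: d = 14300 m, v = 8440 m/s.
d^0.82 = 14300^0.82 = 2555
v^0.49 = 8440^0.49 = 83.93
g^-0.21 = 1.35^-0.21 = 0.9389
D = 1.53 × 2555 × 83.93 × 0.9389 = 3.080 × 10^5 m
   = 308.0 km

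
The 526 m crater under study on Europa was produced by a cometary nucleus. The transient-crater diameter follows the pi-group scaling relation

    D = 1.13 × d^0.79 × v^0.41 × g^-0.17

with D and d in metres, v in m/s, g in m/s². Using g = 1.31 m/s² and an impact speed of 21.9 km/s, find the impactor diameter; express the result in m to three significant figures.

d ≈ 14.1 m

Rearranging for d: d = [D / (1.13 · 21900^0.41 · 1.31^-0.17)]^(1/0.79).
21900^0.41 = 60.20
1.31^-0.17 = 0.9551
Denominator = 1.13 × 60.20 × 0.9551 = 64.97
D / 64.97 = 526 / 64.97 = 8.096
d = 8.096^(1/0.79) = 8.096^1.2658 = 14.12 m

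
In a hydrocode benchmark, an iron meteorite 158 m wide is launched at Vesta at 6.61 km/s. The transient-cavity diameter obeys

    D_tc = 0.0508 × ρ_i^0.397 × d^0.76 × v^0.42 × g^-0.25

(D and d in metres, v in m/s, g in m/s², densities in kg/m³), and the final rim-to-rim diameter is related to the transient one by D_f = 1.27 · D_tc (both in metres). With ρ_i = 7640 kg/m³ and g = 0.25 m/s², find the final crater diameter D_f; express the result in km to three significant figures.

v = 6610 m/s.
ρ_i^0.397 = 7640^0.397 = 34.80
d^0.76 = 158^0.76 = 46.88
v^0.42 = 6610^0.42 = 40.22
g^-0.25 = 0.25^-0.25 = 1.414
D_tc = 0.0508 × 34.80 × 46.88 × 40.22 × 1.414 = 4713 m
D_f = 1.27 × 4713 = 5986 m
     = 5.986 km

D_f ≈ 5.99 km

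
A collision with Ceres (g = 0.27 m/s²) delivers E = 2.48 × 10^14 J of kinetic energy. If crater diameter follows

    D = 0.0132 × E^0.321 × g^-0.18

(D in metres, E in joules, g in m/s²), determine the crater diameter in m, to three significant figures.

E^0.321 = (2.48 × 10^14)^0.321 = 4.175 × 10^4
g^-0.18 = 0.27^-0.18 = 1.266
D = 0.0132 × 4.175 × 10^4 × 1.266 = 697.7 m

D ≈ 698 m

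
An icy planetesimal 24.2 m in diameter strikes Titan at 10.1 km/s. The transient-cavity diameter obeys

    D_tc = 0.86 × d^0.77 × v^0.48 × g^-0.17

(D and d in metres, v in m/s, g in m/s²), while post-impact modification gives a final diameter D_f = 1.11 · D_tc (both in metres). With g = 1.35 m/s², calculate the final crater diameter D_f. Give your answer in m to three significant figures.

D_f ≈ 882 m

v = 10100 m/s.
d^0.77 = 24.2^0.77 = 11.63
v^0.48 = 10100^0.48 = 83.57
g^-0.17 = 1.35^-0.17 = 0.9503
D_tc = 0.86 × 11.63 × 83.57 × 0.9503 = 794.3 m
D_f = 1.11 × 794.3 = 881.7 m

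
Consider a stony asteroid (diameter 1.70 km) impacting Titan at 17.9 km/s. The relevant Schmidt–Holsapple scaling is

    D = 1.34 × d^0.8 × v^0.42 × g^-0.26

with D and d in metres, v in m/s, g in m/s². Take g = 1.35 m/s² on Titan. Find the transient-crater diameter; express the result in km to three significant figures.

In SI units: d = 1700 m, v = 17900 m/s.
d^0.8 = 1700^0.8 = 384.0
v^0.42 = 17900^0.42 = 61.12
g^-0.26 = 1.35^-0.26 = 0.9249
D = 1.34 × 384.0 × 61.12 × 0.9249 = 29088 m
   = 29.09 km

D ≈ 29.1 km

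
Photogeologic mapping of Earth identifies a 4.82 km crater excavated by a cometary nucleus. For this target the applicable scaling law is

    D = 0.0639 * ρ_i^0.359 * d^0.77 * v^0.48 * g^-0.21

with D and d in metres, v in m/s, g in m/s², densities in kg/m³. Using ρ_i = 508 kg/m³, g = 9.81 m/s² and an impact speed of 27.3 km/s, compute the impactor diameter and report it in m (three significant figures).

d ≈ 378 m

Rearranging for d: d = [D / (0.0639 · 508^0.359 · 27300^0.48 · 9.81^-0.21)]^(1/0.77).
D = 4820 m.
508^0.359 = 9.363
27300^0.48 = 134.7
9.81^-0.21 = 0.6191
Denominator = 0.0639 × 9.363 × 134.7 × 0.6191 = 49.89
D / 49.89 = 4820 / 49.89 = 96.61
d = 96.61^(1/0.77) = 96.61^1.2987 = 378.4 m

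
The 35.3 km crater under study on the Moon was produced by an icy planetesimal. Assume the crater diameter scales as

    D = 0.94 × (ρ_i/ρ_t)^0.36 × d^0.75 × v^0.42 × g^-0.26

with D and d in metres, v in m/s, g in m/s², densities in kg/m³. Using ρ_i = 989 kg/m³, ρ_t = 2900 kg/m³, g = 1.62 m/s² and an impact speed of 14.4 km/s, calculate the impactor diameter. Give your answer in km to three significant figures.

d ≈ 11.7 km

Rearranging for d: d = [D / (0.94 · (989/2900)^0.36 · 14400^0.42 · 1.62^-0.26)]^(1/0.75).
D = 35300 m.
(989/2900)^0.36 = 0.6789
14400^0.42 = 55.78
1.62^-0.26 = 0.8821
Denominator = 0.94 × 0.6789 × 55.78 × 0.8821 = 31.40
D / 31.40 = 35300 / 31.40 = 1124
d = 1124^(1/0.75) = 1124^1.3333 = 11684 m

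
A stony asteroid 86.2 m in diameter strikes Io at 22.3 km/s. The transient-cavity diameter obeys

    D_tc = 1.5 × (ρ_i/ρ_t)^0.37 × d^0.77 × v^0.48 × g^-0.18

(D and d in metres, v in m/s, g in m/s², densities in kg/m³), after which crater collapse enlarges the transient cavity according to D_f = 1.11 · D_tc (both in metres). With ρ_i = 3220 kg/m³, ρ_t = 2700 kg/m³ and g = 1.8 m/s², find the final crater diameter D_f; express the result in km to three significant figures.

D_f ≈ 6.04 km

v = 22300 m/s.
(ρ_i/ρ_t)^0.37 = (3220/2700)^0.37 = 1.067
d^0.77 = 86.2^0.77 = 30.93
v^0.48 = 22300^0.48 = 122.2
g^-0.18 = 1.8^-0.18 = 0.8996
D_tc = 1.5 × 1.067 × 30.93 × 122.2 × 0.8996 = 5442 m
D_f = 1.11 × 5442 = 6041 m
     = 6.041 km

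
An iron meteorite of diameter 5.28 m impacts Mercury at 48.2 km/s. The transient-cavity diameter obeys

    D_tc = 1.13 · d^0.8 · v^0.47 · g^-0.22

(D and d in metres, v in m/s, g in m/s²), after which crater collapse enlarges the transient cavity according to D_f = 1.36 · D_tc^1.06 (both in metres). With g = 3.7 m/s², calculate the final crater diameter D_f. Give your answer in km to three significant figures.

D_f ≈ 1.01 km

v = 48200 m/s.
d^0.8 = 5.28^0.8 = 3.785
v^0.47 = 48200^0.47 = 158.9
g^-0.22 = 3.7^-0.22 = 0.7499
D_tc = 1.13 × 3.785 × 158.9 × 0.7499 = 509.6 m
D_f = 1.36 × (509.6)^1.06 = 1007 m
     = 1.007 km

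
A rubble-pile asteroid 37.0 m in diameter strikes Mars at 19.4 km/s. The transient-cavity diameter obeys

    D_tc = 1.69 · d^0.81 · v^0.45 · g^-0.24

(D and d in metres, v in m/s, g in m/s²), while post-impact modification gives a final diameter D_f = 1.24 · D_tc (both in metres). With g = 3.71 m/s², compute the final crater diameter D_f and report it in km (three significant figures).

D_f ≈ 2.42 km

v = 19400 m/s.
d^0.81 = 37^0.81 = 18.63
v^0.45 = 19400^0.45 = 85.02
g^-0.24 = 3.71^-0.24 = 0.7300
D_tc = 1.69 × 18.63 × 85.02 × 0.7300 = 1954 m
D_f = 1.24 × 1954 = 2423 m
     = 2.423 km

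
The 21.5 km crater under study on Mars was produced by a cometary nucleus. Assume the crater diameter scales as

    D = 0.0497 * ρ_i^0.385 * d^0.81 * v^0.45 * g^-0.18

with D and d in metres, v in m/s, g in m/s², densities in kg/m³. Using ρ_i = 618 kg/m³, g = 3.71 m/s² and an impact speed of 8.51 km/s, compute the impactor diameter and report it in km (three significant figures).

d ≈ 3.76 km

Rearranging for d: d = [D / (0.0497 · 618^0.385 · 8510^0.45 · 3.71^-0.18)]^(1/0.81).
D = 21500 m.
618^0.385 = 11.87
8510^0.45 = 58.68
3.71^-0.18 = 0.7898
Denominator = 0.0497 × 11.87 × 58.68 × 0.7898 = 27.34
D / 27.34 = 21500 / 27.34 = 786.4
d = 786.4^(1/0.81) = 786.4^1.2346 = 3758 m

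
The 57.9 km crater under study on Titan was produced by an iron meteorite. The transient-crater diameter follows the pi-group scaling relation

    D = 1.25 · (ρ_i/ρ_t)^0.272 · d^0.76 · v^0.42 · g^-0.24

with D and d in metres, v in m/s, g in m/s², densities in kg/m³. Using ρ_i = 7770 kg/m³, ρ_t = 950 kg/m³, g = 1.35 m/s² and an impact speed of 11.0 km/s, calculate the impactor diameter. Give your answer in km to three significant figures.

Rearranging for d: d = [D / (1.25 · (7770/950)^0.272 · 11000^0.42 · 1.35^-0.24)]^(1/0.76).
D = 57900 m.
(7770/950)^0.272 = 1.771
11000^0.42 = 49.82
1.35^-0.24 = 0.9305
Denominator = 1.25 × 1.771 × 49.82 × 0.9305 = 102.6
D / 102.6 = 57900 / 102.6 = 564.3
d = 564.3^(1/0.76) = 564.3^1.3158 = 4173 m

d ≈ 4.17 km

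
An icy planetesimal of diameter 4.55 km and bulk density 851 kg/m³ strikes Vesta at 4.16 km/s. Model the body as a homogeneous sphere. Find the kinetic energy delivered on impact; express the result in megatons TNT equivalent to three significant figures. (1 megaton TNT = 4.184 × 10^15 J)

d = 4550 m; v = 4160 m/s.
Mass m = (π/6) ρ d³ = (π/6) × 851 × (4550)³ = 4.197 × 10^13 kg
E = ½ m v² = 0.5 × 4.197 × 10^13 × (4160)² = 3.632 × 10^20 J
   = 3.632 × 10^20 / 4.184×10^15 = 86807 Mt

E ≈ 86800 Mt TNT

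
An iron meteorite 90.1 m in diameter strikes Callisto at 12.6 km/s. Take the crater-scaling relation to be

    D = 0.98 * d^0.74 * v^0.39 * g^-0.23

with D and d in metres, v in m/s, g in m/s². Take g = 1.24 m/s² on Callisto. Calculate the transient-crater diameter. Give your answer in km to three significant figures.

D ≈ 1.04 km

In SI units: v = 12600 m/s.
d^0.74 = 90.1^0.74 = 27.96
v^0.39 = 12600^0.39 = 39.73
g^-0.23 = 1.24^-0.23 = 0.9517
D = 0.98 × 27.96 × 39.73 × 0.9517 = 1036 m
   = 1.036 km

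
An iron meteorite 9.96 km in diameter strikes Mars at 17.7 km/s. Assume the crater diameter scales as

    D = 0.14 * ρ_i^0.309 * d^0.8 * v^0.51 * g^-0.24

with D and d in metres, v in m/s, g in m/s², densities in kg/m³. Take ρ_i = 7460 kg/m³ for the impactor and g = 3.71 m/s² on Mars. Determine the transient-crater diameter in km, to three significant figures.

In SI units: d = 9960 m, v = 17700 m/s.
ρ_i^0.309 = 7460^0.309 = 15.73
d^0.8 = 9960^0.8 = 1580
v^0.51 = 17700^0.51 = 146.7
g^-0.24 = 3.71^-0.24 = 0.7300
D = 0.14 × 15.73 × 1580 × 146.7 × 0.7300 = 3.726 × 10^5 m
   = 372.6 km

D ≈ 373 km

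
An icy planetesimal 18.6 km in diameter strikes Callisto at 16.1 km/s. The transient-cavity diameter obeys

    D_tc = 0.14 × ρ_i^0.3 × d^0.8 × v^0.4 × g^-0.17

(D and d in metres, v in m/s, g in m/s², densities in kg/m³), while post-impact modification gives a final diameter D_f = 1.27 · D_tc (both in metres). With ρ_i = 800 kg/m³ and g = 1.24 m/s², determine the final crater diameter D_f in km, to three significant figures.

D_f ≈ 160 km

In SI: d = 18600 m, v = 16100 m/s.
ρ_i^0.3 = 800^0.3 = 7.429
d^0.8 = 18600^0.8 = 2604
v^0.4 = 16100^0.4 = 48.16
g^-0.17 = 1.24^-0.17 = 0.9641
D_tc = 0.14 × 7.429 × 2604 × 48.16 × 0.9641 = 1.257 × 10^5 m
D_f = 1.27 × 1.257 × 10^5 = 1.596 × 10^5 m
     = 159.6 km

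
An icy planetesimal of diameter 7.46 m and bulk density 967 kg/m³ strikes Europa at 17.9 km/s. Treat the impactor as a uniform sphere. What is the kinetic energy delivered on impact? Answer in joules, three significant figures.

E ≈ 3.37 × 10^13 J

v = 17900 m/s.
Mass m = (π/6) ρ d³ = (π/6) × 967 × (7.46)³ = 2.102 × 10^5 kg
E = ½ m v² = 0.5 × 2.102 × 10^5 × (17900)² = 3.368 × 10^13 J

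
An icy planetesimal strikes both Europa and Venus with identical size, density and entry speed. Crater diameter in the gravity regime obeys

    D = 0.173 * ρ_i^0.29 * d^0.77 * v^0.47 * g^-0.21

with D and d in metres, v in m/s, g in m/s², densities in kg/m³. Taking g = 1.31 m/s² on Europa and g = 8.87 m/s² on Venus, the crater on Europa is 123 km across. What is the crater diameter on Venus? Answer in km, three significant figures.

D ≈ 82.3 km

All impactor-dependent factors cancel in the ratio, leaving D_Venus/D_Europa = (g_Venus/g_Europa)^-0.21.
(8.87/1.31)^-0.21 = 6.771^-0.21 = 0.6692
D_Venus = 0.6692 × 123 km = 82.3 km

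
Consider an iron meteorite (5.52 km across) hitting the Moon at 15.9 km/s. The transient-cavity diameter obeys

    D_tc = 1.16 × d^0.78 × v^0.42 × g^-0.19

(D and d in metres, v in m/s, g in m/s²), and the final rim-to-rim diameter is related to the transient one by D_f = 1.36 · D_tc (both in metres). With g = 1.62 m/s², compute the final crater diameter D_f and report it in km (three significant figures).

In SI: d = 5520 m, v = 15900 m/s.
d^0.78 = 5520^0.78 = 829.3
v^0.42 = 15900^0.42 = 58.15
g^-0.19 = 1.62^-0.19 = 0.9124
D_tc = 1.16 × 829.3 × 58.15 × 0.9124 = 51040 m
D_f = 1.36 × 51040 = 69414 m
     = 69.41 km

D_f ≈ 69.4 km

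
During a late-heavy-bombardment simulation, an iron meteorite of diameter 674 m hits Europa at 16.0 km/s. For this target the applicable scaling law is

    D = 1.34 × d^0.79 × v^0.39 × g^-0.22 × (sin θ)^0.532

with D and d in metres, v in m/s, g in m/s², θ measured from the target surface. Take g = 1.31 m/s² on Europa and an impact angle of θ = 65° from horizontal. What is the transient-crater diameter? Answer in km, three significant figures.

In SI units: v = 16000 m/s.
d^0.79 = 674^0.79 = 171.6
v^0.39 = 16000^0.39 = 43.61
g^-0.22 = 1.31^-0.22 = 0.9423
(sin 65°)^0.532 = 0.9063^0.532 = 0.9490
D = 1.34 × 171.6 × 43.61 × 0.9423 × 0.9490 = 8967 m
   = 8.967 km

D ≈ 8.97 km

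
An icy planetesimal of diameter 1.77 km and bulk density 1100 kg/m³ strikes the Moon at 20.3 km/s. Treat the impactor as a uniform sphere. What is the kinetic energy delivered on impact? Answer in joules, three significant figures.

E ≈ 6.58 × 10^20 J

d = 1770 m; v = 20300 m/s.
Mass m = (π/6) ρ d³ = (π/6) × 1100 × (1770)³ = 3.194 × 10^12 kg
E = ½ m v² = 0.5 × 3.194 × 10^12 × (20300)² = 6.581 × 10^20 J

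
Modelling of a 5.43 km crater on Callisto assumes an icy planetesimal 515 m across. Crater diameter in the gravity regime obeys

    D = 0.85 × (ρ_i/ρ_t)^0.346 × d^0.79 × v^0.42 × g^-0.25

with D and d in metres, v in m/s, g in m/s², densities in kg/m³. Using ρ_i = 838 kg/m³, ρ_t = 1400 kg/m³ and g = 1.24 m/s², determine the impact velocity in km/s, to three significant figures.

Rearranging for v: v = [D / (0.85 · (838/1400)^0.346 · 515^0.79 · 1.24^-0.25)]^(1/0.42).
D = 5430 m.
(838/1400)^0.346 = 0.8373
515^0.79 = 138.8
1.24^-0.25 = 0.9476
Denominator = 0.85 × 0.8373 × 138.8 × 0.9476 = 93.61
D / 93.61 = 5430 / 93.61 = 58.01
v = 58.01^(1/0.42) = 58.01^2.381 = 15809 m/s

v ≈ 15.8 km/s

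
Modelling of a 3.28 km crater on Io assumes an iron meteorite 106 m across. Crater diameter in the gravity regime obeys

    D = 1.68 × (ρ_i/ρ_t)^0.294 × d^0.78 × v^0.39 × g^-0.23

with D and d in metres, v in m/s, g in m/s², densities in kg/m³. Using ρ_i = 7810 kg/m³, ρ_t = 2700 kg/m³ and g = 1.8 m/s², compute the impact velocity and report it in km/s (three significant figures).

Rearranging for v: v = [D / (1.68 · (7810/2700)^0.294 · 106^0.78 · 1.8^-0.23)]^(1/0.39).
D = 3280 m.
(7810/2700)^0.294 = 1.367
106^0.78 = 38.00
1.8^-0.23 = 0.8735
Denominator = 1.68 × 1.367 × 38.00 × 0.8735 = 76.23
D / 76.23 = 3280 / 76.23 = 43.03
v = 43.03^(1/0.39) = 43.03^2.5641 = 15458 m/s

v ≈ 15.5 km/s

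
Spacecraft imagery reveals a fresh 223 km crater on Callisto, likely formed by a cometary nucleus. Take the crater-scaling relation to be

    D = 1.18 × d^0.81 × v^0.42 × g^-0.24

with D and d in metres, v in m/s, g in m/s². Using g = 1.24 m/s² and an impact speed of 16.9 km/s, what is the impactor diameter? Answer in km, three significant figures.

d ≈ 22.4 km

Rearranging for d: d = [D / (1.18 · 16900^0.42 · 1.24^-0.24)]^(1/0.81).
D = 223000 m.
16900^0.42 = 59.66
1.24^-0.24 = 0.9497
Denominator = 1.18 × 59.66 × 0.9497 = 66.86
D / 66.86 = 223000 / 66.86 = 3335
d = 3335^(1/0.81) = 3335^1.2346 = 22367 m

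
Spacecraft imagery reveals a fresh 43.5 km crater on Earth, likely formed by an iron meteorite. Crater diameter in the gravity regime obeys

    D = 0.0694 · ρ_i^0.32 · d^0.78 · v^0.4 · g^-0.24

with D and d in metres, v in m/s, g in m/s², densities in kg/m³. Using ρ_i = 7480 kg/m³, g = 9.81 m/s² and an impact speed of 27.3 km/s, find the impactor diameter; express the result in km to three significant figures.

d ≈ 7.47 km

Rearranging for d: d = [D / (0.0694 · 7480^0.32 · 27300^0.4 · 9.81^-0.24)]^(1/0.78).
D = 43500 m.
7480^0.32 = 17.36
27300^0.4 = 59.49
9.81^-0.24 = 0.5781
Denominator = 0.0694 × 17.36 × 59.49 × 0.5781 = 41.43
D / 41.43 = 43500 / 41.43 = 1050
d = 1050^(1/0.78) = 1050^1.2821 = 7473 m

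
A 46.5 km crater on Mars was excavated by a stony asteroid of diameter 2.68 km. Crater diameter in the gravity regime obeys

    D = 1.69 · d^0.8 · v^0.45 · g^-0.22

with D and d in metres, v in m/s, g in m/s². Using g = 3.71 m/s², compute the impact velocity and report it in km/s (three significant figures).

v ≈ 11.2 km/s

Rearranging for v: v = [D / (1.69 · 2680^0.8 · 3.71^-0.22)]^(1/0.45).
D = 46500 m.
2680^0.8 = 552.7
3.71^-0.22 = 0.7494
Denominator = 1.69 × 552.7 × 0.7494 = 700.0
D / 700.0 = 46500 / 700.0 = 66.43
v = 66.43^(1/0.45) = 66.43^2.2222 = 11211 m/s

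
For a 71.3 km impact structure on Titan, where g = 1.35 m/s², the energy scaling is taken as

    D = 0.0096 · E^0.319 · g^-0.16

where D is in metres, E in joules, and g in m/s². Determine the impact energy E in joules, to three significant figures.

Rearranging: E = [D / (0.0096 · g^-0.16)]^(1/0.319).
D = 71300 m.
g^-0.16 = 1.35^-0.16 = 0.9531
D / (0.0096 × 0.9531) = 71300 / (9.150 × 10^-3) = 7.792 × 10^6
E = (7.792 × 10^6)^3.1348 = 4.017 × 10^21 J

E ≈ 4.02 × 10^21 J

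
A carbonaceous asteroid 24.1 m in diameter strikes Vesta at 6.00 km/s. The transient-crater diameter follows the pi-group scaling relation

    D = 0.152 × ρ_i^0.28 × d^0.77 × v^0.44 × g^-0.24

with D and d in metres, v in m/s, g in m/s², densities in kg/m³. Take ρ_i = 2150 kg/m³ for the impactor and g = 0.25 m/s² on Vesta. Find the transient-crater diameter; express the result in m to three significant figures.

In SI units: v = 6000 m/s.
ρ_i^0.28 = 2150^0.28 = 8.572
d^0.77 = 24.1^0.77 = 11.59
v^0.44 = 6000^0.44 = 45.96
g^-0.24 = 0.25^-0.24 = 1.395
D = 0.152 × 8.572 × 11.59 × 45.96 × 1.395 = 968.2 m

D ≈ 968 m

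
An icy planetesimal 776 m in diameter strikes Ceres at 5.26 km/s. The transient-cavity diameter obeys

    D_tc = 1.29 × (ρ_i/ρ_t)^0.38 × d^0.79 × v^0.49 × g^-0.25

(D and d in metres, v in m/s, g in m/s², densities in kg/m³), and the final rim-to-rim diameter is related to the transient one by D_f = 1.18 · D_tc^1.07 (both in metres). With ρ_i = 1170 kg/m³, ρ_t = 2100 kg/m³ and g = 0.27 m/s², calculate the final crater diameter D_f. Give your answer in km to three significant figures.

v = 5260 m/s.
(ρ_i/ρ_t)^0.38 = (1170/2100)^0.38 = 0.8007
d^0.79 = 776^0.79 = 191.9
v^0.49 = 5260^0.49 = 66.57
g^-0.25 = 0.27^-0.25 = 1.387
D_tc = 1.29 × 0.8007 × 191.9 × 66.57 × 1.387 = 18300 m
D_f = 1.18 × (18300)^1.07 = 42924 m
     = 42.92 km

D_f ≈ 42.9 km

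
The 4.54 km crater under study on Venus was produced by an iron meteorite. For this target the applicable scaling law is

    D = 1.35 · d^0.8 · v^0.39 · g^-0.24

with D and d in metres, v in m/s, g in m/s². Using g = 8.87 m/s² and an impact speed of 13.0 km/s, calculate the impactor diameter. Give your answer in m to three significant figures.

Rearranging for d: d = [D / (1.35 · 13000^0.39 · 8.87^-0.24)]^(1/0.8).
D = 4540 m.
13000^0.39 = 40.22
8.87^-0.24 = 0.5922
Denominator = 1.35 × 40.22 × 0.5922 = 32.15
D / 32.15 = 4540 / 32.15 = 141.2
d = 141.2^(1/0.8) = 141.2^1.25 = 486.7 m

d ≈ 487 m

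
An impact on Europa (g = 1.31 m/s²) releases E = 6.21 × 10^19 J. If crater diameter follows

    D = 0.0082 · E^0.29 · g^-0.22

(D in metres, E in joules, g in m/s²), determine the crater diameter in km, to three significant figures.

E^0.29 = (6.21 × 10^19)^0.29 = 5.495 × 10^5
g^-0.22 = 1.31^-0.22 = 0.9423
D = 0.0082 × 5.495 × 10^5 × 0.9423 = 4246 m
   = 4.246 km

D ≈ 4.25 km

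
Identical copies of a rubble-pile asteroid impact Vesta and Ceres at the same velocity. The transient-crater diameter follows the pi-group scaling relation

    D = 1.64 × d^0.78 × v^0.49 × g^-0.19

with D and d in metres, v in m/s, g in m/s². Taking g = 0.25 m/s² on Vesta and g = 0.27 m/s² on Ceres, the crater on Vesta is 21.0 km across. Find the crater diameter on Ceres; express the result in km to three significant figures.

All impactor-dependent factors cancel in the ratio, leaving D_Ceres/D_Vesta = (g_Ceres/g_Vesta)^-0.19.
(0.27/0.25)^-0.19 = 1.080^-0.19 = 0.9855
D_Ceres = 0.9855 × 21.0 km = 20.7 km

D ≈ 20.7 km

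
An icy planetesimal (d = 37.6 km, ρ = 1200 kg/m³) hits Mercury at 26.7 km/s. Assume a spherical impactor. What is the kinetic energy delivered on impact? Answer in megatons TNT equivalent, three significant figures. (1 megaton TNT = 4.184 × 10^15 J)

E ≈ 2.85 × 10^9 Mt TNT

d = 37600 m; v = 26700 m/s.
Mass m = (π/6) ρ d³ = (π/6) × 1200 × (37600)³ = 3.340 × 10^16 kg
E = ½ m v² = 0.5 × 3.340 × 10^16 × (26700)² = 1.191 × 10^25 J
   = 1.191 × 10^25 / 4.184×10^15 = 2.847 × 10^9 Mt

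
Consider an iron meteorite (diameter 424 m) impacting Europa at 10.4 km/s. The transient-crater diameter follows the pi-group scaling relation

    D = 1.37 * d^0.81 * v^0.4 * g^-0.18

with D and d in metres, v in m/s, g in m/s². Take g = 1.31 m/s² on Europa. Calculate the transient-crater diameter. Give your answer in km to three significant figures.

In SI units: v = 10400 m/s.
d^0.81 = 424^0.81 = 134.3
v^0.4 = 10400^0.4 = 40.44
g^-0.18 = 1.31^-0.18 = 0.9526
D = 1.37 × 134.3 × 40.44 × 0.9526 = 7088 m
   = 7.088 km

D ≈ 7.09 km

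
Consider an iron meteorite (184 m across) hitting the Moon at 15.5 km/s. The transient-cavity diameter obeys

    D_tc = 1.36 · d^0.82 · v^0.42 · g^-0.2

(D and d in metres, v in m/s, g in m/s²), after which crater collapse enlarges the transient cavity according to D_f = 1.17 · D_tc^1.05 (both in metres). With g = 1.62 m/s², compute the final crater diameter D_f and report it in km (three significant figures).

v = 15500 m/s.
d^0.82 = 184^0.82 = 71.97
v^0.42 = 15500^0.42 = 57.54
g^-0.2 = 1.62^-0.2 = 0.9080
D_tc = 1.36 × 71.97 × 57.54 × 0.9080 = 5114 m
D_f = 1.17 × (5114)^1.05 = 9170 m
     = 9.170 km

D_f ≈ 9.17 km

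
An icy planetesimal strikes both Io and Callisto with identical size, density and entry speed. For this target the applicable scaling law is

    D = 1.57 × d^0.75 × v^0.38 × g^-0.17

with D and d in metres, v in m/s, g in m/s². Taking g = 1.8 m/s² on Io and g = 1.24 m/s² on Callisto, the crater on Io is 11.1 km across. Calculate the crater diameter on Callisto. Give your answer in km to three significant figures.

D ≈ 11.8 km

All impactor-dependent factors cancel in the ratio, leaving D_Callisto/D_Io = (g_Callisto/g_Io)^-0.17.
(1.24/1.8)^-0.17 = 0.6889^-0.17 = 1.065
D_Callisto = 1.065 × 11.1 km = 11.8 km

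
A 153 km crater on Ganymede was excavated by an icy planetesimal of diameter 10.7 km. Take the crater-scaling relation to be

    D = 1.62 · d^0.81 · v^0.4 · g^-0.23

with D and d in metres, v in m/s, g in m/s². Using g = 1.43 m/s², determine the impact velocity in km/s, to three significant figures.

v ≈ 23.3 km/s

Rearranging for v: v = [D / (1.62 · 10700^0.81 · 1.43^-0.23)]^(1/0.4).
D = 153000 m.
10700^0.81 = 1836
1.43^-0.23 = 0.9210
Denominator = 1.62 × 1836 × 0.9210 = 2739
D / 2739 = 153000 / 2739 = 55.86
v = 55.86^(1/0.4) = 55.86^2.5 = 23321 m/s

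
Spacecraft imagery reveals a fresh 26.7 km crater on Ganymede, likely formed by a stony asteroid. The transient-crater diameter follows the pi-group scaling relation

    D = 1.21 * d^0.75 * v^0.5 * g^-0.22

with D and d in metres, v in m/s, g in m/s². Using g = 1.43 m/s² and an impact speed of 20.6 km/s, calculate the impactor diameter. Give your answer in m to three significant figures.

Rearranging for d: d = [D / (1.21 · 20600^0.5 · 1.43^-0.22)]^(1/0.75).
D = 26700 m.
20600^0.5 = 143.5
1.43^-0.22 = 0.9243
Denominator = 1.21 × 143.5 × 0.9243 = 160.5
D / 160.5 = 26700 / 160.5 = 166.4
d = 166.4^(1/0.75) = 166.4^1.3333 = 915.1 m

d ≈ 915 m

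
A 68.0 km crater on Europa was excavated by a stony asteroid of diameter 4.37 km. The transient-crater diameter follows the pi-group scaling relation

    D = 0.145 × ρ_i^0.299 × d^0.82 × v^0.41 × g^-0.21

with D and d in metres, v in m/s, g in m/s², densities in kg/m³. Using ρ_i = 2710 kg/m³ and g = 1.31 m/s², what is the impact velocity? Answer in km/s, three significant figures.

Rearranging for v: v = [D / (0.145 · 2710^0.299 · 4370^0.82 · 1.31^-0.21)]^(1/0.41).
D = 68000 m.
2710^0.299 = 10.63
4370^0.82 = 966.5
1.31^-0.21 = 0.9449
Denominator = 0.145 × 10.63 × 966.5 × 0.9449 = 1408
D / 1408 = 68000 / 1408 = 48.30
v = 48.30^(1/0.41) = 48.30^2.439 = 12798 m/s

v ≈ 12.8 km/s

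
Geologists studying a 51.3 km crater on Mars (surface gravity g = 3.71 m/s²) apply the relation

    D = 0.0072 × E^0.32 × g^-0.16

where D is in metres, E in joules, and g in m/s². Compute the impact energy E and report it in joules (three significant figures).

Rearranging: E = [D / (0.0072 · g^-0.16)]^(1/0.32).
D = 51300 m.
g^-0.16 = 3.71^-0.16 = 0.8108
D / (0.0072 × 0.8108) = 51300 / (5.838 × 10^-3) = 8.787 × 10^6
E = (8.787 × 10^6)^3.125 = 5.006 × 10^21 J

E ≈ 5.01 × 10^21 J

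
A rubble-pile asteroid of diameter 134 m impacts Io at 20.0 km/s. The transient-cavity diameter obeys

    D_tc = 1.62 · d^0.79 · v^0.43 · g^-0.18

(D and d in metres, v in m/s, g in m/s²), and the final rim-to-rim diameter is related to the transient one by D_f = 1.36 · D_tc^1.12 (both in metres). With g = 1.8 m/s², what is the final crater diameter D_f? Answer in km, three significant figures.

v = 20000 m/s.
d^0.79 = 134^0.79 = 47.91
v^0.43 = 20000^0.43 = 70.70
g^-0.18 = 1.8^-0.18 = 0.8996
D_tc = 1.62 × 47.91 × 70.70 × 0.8996 = 4936 m
D_f = 1.36 × (4936)^1.12 = 18626 m
     = 18.63 km

D_f ≈ 18.6 km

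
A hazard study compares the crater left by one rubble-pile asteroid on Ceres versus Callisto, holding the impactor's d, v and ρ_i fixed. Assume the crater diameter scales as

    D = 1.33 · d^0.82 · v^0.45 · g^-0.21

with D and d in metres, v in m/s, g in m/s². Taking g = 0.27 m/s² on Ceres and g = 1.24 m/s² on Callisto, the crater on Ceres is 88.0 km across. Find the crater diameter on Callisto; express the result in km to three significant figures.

All impactor-dependent factors cancel in the ratio, leaving D_Callisto/D_Ceres = (g_Callisto/g_Ceres)^-0.21.
(1.24/0.27)^-0.21 = 4.593^-0.21 = 0.7260
D_Callisto = 0.7260 × 88.0 km = 63.9 km

D ≈ 63.9 km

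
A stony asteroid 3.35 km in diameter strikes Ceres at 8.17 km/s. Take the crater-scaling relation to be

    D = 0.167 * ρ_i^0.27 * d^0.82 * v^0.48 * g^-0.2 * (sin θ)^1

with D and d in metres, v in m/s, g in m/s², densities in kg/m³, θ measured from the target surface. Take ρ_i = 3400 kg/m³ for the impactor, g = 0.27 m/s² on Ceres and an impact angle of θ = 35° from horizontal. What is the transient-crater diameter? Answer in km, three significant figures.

D ≈ 65.6 km

In SI units: d = 3350 m, v = 8170 m/s.
ρ_i^0.27 = 3400^0.27 = 8.985
d^0.82 = 3350^0.82 = 777.2
v^0.48 = 8170^0.48 = 75.49
g^-0.2 = 0.27^-0.2 = 1.299
(sin 35°)^1 = 0.5736^1 = 0.5736
D = 0.167 × 8.985 × 777.2 × 75.49 × 1.299 × 0.5736 = 65596 m
   = 65.60 km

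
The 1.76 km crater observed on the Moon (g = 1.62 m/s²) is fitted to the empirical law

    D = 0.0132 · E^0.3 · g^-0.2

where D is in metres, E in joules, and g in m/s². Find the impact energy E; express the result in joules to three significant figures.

Rearranging: E = [D / (0.0132 · g^-0.2)]^(1/0.3).
D = 1760 m.
g^-0.2 = 1.62^-0.2 = 0.9080
D / (0.0132 × 0.9080) = 1760 / (0.01199) = 1.468 × 10^5
E = (1.468 × 10^5)^3.3333 = 1.668 × 10^17 J

E ≈ 1.67 × 10^17 J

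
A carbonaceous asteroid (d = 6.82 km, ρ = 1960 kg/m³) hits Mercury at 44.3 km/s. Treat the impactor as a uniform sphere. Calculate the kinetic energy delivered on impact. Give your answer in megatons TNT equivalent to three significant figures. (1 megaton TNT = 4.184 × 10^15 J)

d = 6820 m; v = 44300 m/s.
Mass m = (π/6) ρ d³ = (π/6) × 1960 × (6820)³ = 3.255 × 10^14 kg
E = ½ m v² = 0.5 × 3.255 × 10^14 × (44300)² = 3.194 × 10^23 J
   = 3.194 × 10^23 / 4.184×10^15 = 7.634 × 10^7 Mt

E ≈ 7.63 × 10^7 Mt TNT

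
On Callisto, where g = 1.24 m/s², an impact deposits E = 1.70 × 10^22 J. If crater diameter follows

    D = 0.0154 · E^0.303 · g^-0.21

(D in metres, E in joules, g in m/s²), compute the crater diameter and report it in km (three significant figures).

E^0.303 = (1.70 × 10^22)^0.303 = 5.443 × 10^6
g^-0.21 = 1.24^-0.21 = 0.9558
D = 0.0154 × 5.443 × 10^6 × 0.9558 = 80117 m
   = 80.12 km

D ≈ 80.1 km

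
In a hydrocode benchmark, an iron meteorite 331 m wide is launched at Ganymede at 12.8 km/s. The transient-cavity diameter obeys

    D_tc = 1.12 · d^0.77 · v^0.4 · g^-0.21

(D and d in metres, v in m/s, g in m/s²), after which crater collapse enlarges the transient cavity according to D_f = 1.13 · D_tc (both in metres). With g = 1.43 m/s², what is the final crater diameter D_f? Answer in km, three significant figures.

v = 12800 m/s.
d^0.77 = 331^0.77 = 87.15
v^0.4 = 12800^0.4 = 43.94
g^-0.21 = 1.43^-0.21 = 0.9276
D_tc = 1.12 × 87.15 × 43.94 × 0.9276 = 3978 m
D_f = 1.13 × 3978 = 4495 m
     = 4.495 km

D_f ≈ 4.50 km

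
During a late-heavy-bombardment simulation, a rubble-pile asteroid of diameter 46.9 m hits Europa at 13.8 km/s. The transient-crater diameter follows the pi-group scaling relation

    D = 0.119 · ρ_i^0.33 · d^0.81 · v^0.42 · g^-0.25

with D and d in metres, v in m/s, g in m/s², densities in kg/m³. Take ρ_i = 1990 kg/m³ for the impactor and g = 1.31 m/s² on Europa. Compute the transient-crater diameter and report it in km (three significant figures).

In SI units: v = 13800 m/s.
ρ_i^0.33 = 1990^0.33 = 12.26
d^0.81 = 46.9^0.81 = 22.58
v^0.42 = 13800^0.42 = 54.80
g^-0.25 = 1.31^-0.25 = 0.9347
D = 0.119 × 12.26 × 22.58 × 54.80 × 0.9347 = 1687 m
   = 1.687 km

D ≈ 1.69 km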